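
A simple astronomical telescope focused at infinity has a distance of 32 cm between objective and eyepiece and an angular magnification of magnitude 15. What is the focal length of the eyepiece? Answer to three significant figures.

In normal adjustment the tube length equals f_obj + f_eye and |M| = f_obj/f_eye.
So f_obj = 15 f_eye and 15 f_eye + f_eye = 32 cm, giving f_eye = 32/16 = 2.000 cm and f_obj = 30.000 cm.

2.00 cm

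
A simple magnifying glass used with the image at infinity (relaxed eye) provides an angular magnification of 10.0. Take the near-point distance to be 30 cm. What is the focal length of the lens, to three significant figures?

3.00 cm

For the image at infinity, M = D/f.
f = D/M = 30/10.0 = 3.000 cm.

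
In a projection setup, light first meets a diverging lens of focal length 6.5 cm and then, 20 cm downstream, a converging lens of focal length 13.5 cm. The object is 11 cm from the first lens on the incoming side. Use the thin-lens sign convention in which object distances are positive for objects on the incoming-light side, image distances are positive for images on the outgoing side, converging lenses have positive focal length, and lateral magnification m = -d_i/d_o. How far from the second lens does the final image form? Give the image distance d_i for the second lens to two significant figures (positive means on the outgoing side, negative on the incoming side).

31 cm

Applying the thin-lens equation to the first lens, 1/(-6.5) = 1/11 + 1/d_i1, which gives d_i1 = -4.086 cm.
With d_i1 < 0 the first image is virtual and lies on the object side; the object distance for lens 2 is d_o2 = 20 - (-4.086) = 24.086 cm.
Applying the thin-lens equation again with f_2 = 13.5 cm and d_o2 = 24.086 cm gives d_i2 = 30.717 cm.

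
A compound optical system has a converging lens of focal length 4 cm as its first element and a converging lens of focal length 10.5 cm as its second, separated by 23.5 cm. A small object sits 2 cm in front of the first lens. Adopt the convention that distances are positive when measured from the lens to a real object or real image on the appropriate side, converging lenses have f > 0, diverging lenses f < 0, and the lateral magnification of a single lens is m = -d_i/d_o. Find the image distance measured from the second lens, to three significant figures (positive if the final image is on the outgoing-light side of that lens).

Lens 1: 1/d_i1 = 1/f_1 - 1/d_o1 = 1/4 - 1/2 = -0.25000 cm^-1, so d_i1 = -4.000 cm.
The intermediate image is virtual, 4.000 cm to the left of lens 1, so d_o2 = L - d_i1 = 23.5 - (-4.000) = 27.500 cm.
Lens 2: 1/d_i2 = 1/f_2 - 1/d_o2 = 1/10.5 - 1/(27.500) = 0.05887 cm^-1, so d_i2 = 16.985 cm.

17.0 cm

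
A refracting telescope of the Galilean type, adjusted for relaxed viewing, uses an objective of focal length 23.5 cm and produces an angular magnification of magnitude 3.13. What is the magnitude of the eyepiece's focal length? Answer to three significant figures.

7.51 cm

|M| = f_obj/|f_eye|, so |f_eye| = f_obj/|M| = 23.5/3.13 = 7.508 cm.
(The eyepiece is diverging, so its signed focal length is -7.508 cm.)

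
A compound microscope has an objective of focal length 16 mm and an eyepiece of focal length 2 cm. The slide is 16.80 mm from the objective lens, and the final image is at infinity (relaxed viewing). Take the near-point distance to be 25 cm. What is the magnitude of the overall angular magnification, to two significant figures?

250

Convert to cm: f_obj = 16 mm = 1.6 cm; d_o = 16.80 mm = 1.68 cm.
Objective: 1/d_i = 1/f_obj - 1/d_o = 1/1.6 - 1/1.68 = 0.02976 cm^-1, so d_i = 33.600 cm.
m_obj = -d_i/d_o = -33.600/1.68 = -20.000.
Eyepiece angular magnification (image at infinity): M_eye = D/f_e = 25/2 = 12.500.
Overall M = m_obj x M_eye = (-20.000)(12.500) = -250.00.
|M| = 250.00.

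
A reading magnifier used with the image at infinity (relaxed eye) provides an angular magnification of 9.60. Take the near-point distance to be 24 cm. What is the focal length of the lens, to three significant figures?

2.50 cm

For the image at infinity, M = D/f.
f = D/M = 24/9.6 = 2.500 cm.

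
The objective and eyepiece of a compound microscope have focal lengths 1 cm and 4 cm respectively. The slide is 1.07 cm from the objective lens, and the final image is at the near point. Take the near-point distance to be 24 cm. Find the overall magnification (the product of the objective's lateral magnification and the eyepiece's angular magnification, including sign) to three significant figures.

Objective: 1/d_i = 1/f_obj - 1/d_o = 1/1 - 1/1.07 = 0.06542 cm^-1, so d_i = 15.286 cm.
m_obj = -d_i/d_o = -15.286/1.07 = -14.286.
Eyepiece angular magnification (image at near point): M_eye = 1 + D/f_e = 1 + 24/4 = 7.000.
Overall M = m_obj x M_eye = (-14.286)(7.000) = -100.00.

-100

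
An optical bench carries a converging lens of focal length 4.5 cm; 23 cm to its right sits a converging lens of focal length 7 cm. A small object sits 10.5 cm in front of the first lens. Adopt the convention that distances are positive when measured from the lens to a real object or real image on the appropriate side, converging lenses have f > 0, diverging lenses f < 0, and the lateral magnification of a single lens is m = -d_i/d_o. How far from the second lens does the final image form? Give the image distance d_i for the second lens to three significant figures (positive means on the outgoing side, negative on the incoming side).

13.0 cm

First lens: d_i1 = 1/(1/4.5 - 1/10.5) = 7.875 cm.
That image sits 15.125 cm in front of the second lens, so d_o2 = 15.125 cm.
Second lens: d_i2 = 1/(1/7 - 1/(15.125)) = 13.031 cm.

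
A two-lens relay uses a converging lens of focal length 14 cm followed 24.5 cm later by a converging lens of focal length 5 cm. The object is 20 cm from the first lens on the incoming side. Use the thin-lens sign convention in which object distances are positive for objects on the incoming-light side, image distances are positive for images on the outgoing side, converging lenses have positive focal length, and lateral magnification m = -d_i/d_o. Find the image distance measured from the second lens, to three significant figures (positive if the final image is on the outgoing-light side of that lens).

First lens: d_i1 = 1/(1/14 - 1/20) = 46.667 cm.
Since 46.667 cm > 24.5 cm, the first image lies past the second lens and serves as a virtual object: d_o2 = L - d_i1 = -22.167 cm.
Second lens: d_i2 = 1/(1/5 - 1/(-22.167)) = 4.080 cm.

4.08 cm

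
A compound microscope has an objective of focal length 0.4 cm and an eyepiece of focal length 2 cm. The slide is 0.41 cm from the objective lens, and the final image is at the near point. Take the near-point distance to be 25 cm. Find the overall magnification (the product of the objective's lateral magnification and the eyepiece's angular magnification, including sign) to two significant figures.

Objective: 1/d_i = 1/f_obj - 1/d_o = 1/0.4 - 1/0.41 = 0.06098 cm^-1, so d_i = 16.400 cm.
m_obj = -d_i/d_o = -16.400/0.41 = -40.000.
Eyepiece angular magnification (image at near point): M_eye = 1 + D/f_e = 1 + 25/2 = 13.500.
Overall M = m_obj x M_eye = (-40.000)(13.500) = -540.00.

-540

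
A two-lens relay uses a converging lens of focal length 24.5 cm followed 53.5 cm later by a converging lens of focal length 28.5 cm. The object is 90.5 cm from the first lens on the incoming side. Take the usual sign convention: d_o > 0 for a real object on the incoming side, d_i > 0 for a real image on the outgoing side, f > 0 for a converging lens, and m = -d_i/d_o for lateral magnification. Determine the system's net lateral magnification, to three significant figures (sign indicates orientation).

Lens 1: 1/d_i1 = 1/f_1 - 1/d_o1 = 1/24.5 - 1/90.5 = 0.02977 cm^-1, so d_i1 = 33.595 cm.
m_1 = -(33.595)/90.5 = -0.3712.
That image sits 19.905 cm in front of the second lens, so d_o2 = 19.905 cm.
Lens 2: 1/d_i2 = 1/f_2 - 1/d_o2 = 1/28.5 - 1/(19.905) = -0.01515 cm^-1, so d_i2 = -66.006 cm.
m_2 = -(-66.006)/(19.905) = 3.3160.
Overall magnification: m = m_1 m_2 = -1.2309.

-1.23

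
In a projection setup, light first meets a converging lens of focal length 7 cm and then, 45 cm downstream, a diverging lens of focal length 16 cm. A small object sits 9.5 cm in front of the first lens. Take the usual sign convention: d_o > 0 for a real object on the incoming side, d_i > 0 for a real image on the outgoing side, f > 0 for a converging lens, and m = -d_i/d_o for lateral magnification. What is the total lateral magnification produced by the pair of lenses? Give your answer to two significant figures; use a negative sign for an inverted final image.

-1.3

Lens 1: 1/d_i1 = 1/f_1 - 1/d_o1 = 1/7 - 1/9.5 = 0.03759 cm^-1, so d_i1 = 26.600 cm.
m_1 = -(26.600)/9.5 = -2.8000.
That image sits 18.400 cm in front of the second lens, so d_o2 = 18.400 cm.
Lens 2: 1/d_i2 = 1/f_2 - 1/d_o2 = 1/(-16) - 1/(18.400) = -0.11685 cm^-1, so d_i2 = -8.558 cm.
m_2 = -(-8.558)/(18.400) = 0.4651.
Overall magnification: m = m_1 m_2 = -1.3023.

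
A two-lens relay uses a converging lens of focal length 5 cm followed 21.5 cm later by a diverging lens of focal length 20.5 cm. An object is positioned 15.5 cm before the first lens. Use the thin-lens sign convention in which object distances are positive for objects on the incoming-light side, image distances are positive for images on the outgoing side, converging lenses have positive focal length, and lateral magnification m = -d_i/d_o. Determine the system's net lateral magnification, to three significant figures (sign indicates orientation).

-0.282

First lens: d_i1 = 1/(1/5 - 1/15.5) = 7.381 cm.
m_1 = -(7.381)/15.5 = -0.4762.
Object distance for lens 2: d_o2 = 21.5 - 7.381 = 14.119 cm.
Second lens: d_i2 = 1/(1/(-20.5) - 1/(14.119)) = -8.361 cm.
m_2 = -(-8.361)/(14.119) = 0.5922.
Overall magnification: m = m_1 m_2 = -0.2820.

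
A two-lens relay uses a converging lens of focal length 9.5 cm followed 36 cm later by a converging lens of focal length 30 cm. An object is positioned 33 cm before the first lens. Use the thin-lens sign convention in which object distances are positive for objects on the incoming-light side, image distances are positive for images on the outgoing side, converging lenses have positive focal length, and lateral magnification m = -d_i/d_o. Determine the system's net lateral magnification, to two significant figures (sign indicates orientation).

-1.7

Lens 1: 1/d_i1 = 1/f_1 - 1/d_o1 = 1/9.5 - 1/33 = 0.07496 cm^-1, so d_i1 = 13.340 cm.
m_1 = -(13.340)/33 = -0.4043.
Object distance for lens 2: d_o2 = 36 - 13.340 = 22.660 cm.
Lens 2: 1/d_i2 = 1/f_2 - 1/d_o2 = 1/30 - 1/(22.660) = -0.01080 cm^-1, so d_i2 = -92.609 cm.
m_2 = -(-92.609)/(22.660) = 4.0870.
Overall magnification: m = m_1 m_2 = -1.6522.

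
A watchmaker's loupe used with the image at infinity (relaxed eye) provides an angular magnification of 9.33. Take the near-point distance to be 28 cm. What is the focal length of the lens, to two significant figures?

For the image at infinity, M = D/f.
f = D/M = 28/9.33 = 3.001 cm.

3.0 cm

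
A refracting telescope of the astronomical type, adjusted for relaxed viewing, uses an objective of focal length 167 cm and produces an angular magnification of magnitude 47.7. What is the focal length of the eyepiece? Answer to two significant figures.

|M| = f_obj/f_eye, so f_eye = f_obj/|M| = 167/47.7 = 3.501 cm.

3.5 cm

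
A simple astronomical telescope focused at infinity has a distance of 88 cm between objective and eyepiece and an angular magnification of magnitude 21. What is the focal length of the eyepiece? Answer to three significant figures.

4.00 cm

In normal adjustment the tube length equals f_obj + f_eye and |M| = f_obj/f_eye.
So f_obj = 21 f_eye and 21 f_eye + f_eye = 88 cm, giving f_eye = 88/22 = 4.000 cm and f_obj = 84.000 cm.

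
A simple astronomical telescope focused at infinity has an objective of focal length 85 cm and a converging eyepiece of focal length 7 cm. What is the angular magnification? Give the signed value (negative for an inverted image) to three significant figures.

-12.1

M = -f_obj/f_eye = -85/(7) = -12.143.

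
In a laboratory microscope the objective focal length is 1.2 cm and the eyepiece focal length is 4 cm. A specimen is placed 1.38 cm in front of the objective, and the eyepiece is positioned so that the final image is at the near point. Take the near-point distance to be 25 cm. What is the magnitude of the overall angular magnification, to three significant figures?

48.3

Objective: 1/d_i = 1/f_obj - 1/d_o = 1/1.2 - 1/1.38 = 0.10870 cm^-1, so d_i = 9.200 cm.
m_obj = -d_i/d_o = -9.200/1.38 = -6.667.
Eyepiece angular magnification (image at near point): M_eye = 1 + D/f_e = 1 + 25/4 = 7.250.
Overall M = m_obj x M_eye = (-6.667)(7.250) = -48.33.
|M| = 48.33.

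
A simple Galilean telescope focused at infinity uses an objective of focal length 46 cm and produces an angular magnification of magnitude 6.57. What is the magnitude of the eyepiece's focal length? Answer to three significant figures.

|M| = f_obj/|f_eye|, so |f_eye| = f_obj/|M| = 46/6.57 = 7.002 cm.
(The eyepiece is diverging, so its signed focal length is -7.002 cm.)

7.00 cm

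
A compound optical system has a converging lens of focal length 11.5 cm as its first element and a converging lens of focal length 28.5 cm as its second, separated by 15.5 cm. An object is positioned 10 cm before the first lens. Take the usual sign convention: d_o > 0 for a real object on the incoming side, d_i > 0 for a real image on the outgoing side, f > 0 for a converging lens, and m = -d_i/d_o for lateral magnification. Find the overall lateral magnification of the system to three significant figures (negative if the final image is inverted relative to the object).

Lens 1: 1/d_i1 = 1/f_1 - 1/d_o1 = 1/11.5 - 1/10 = -0.01304 cm^-1, so d_i1 = -76.667 cm.
m_1 = -(-76.667)/10 = 7.6667.
With d_i1 < 0 the first image is virtual and lies on the object side; the object distance for lens 2 is d_o2 = 15.5 - (-76.667) = 92.167 cm.
Lens 2: 1/d_i2 = 1/f_2 - 1/d_o2 = 1/28.5 - 1/(92.167) = 0.02424 cm^-1, so d_i2 = 41.258 cm.
m_2 = -(41.258)/(92.167) = -0.4476.
Total m = m_1 x m_2 = (7.6667)(-0.4476) = -3.4319.

-3.43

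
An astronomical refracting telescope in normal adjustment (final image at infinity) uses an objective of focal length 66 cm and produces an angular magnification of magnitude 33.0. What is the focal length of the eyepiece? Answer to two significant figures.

|M| = f_obj/f_eye, so f_eye = f_obj/|M| = 66/33.0 = 2.000 cm.

2.0 cm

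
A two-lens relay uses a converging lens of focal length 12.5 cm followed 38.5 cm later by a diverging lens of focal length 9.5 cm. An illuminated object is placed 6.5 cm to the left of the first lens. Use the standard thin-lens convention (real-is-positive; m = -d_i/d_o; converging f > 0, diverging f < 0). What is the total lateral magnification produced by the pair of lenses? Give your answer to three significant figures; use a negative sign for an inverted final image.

First lens: d_i1 = 1/(1/12.5 - 1/6.5) = -13.542 cm.
m_1 = -(-13.542)/6.5 = 2.0833.
The intermediate image is virtual, 13.542 cm to the left of lens 1, so d_o2 = L - d_i1 = 38.5 - (-13.542) = 52.042 cm.
Second lens: d_i2 = 1/(1/(-9.5) - 1/(52.042)) = -8.034 cm.
m_2 = -(-8.034)/(52.042) = 0.1544.
Overall magnification: m = m_1 m_2 = 0.3216.

0.322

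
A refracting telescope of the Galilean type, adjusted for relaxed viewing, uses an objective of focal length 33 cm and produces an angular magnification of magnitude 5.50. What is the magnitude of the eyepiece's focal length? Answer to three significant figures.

|M| = f_obj/|f_eye|, so |f_eye| = f_obj/|M| = 33/5.5 = 6.000 cm.
(The eyepiece is diverging, so its signed focal length is -6.000 cm.)

6.00 cm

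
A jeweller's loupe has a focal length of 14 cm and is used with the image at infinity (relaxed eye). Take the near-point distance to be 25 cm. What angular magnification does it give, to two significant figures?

M = D/f = 25/14 = 1.786.

1.8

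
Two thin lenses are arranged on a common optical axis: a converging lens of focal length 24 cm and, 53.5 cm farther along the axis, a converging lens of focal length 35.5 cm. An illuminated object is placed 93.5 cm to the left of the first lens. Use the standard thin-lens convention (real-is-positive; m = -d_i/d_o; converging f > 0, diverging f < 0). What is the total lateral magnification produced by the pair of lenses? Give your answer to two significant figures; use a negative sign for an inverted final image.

Lens 1: 1/d_i1 = 1/f_1 - 1/d_o1 = 1/24 - 1/93.5 = 0.03097 cm^-1, so d_i1 = 32.288 cm.
m_1 = -(32.288)/93.5 = -0.3453.
That image sits 21.212 cm in front of the second lens, so d_o2 = 21.212 cm.
Lens 2: 1/d_i2 = 1/f_2 - 1/d_o2 = 1/35.5 - 1/(21.212) = -0.01897 cm^-1, so d_i2 = -52.705 cm.
m_2 = -(-52.705)/(21.212) = 2.4846.
The system's lateral magnification is m_1 m_2 = (-0.3453)(2.4846) = -0.8580.

-0.86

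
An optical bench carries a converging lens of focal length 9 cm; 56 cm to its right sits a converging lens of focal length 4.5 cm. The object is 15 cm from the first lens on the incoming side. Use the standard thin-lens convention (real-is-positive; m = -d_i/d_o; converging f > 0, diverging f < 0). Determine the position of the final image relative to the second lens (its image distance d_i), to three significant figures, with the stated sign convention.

5.20 cm

Lens 1: 1/d_i1 = 1/f_1 - 1/d_o1 = 1/9 - 1/15 = 0.04444 cm^-1, so d_i1 = 22.500 cm.
The intermediate image is 22.500 cm to the right of lens 1, so d_o2 = L - d_i1 = 56 - 22.500 = 33.500 cm.
Lens 2: 1/d_i2 = 1/f_2 - 1/d_o2 = 1/4.5 - 1/(33.500) = 0.19237 cm^-1, so d_i2 = 5.198 cm.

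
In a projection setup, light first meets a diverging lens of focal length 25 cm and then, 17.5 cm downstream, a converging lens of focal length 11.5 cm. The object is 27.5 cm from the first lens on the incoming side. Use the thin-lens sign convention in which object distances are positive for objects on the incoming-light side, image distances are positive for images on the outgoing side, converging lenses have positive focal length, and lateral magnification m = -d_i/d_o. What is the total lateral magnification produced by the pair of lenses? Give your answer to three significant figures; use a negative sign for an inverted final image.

-0.287

Lens 1: 1/d_i1 = 1/f_1 - 1/d_o1 = 1/(-25) - 1/27.5 = -0.07636 cm^-1, so d_i1 = -13.095 cm.
m_1 = -(-13.095)/27.5 = 0.4762.
With d_i1 < 0 the first image is virtual and lies on the object side; the object distance for lens 2 is d_o2 = 17.5 - (-13.095) = 30.595 cm.
Lens 2: 1/d_i2 = 1/f_2 - 1/d_o2 = 1/11.5 - 1/(30.595) = 0.05427 cm^-1, so d_i2 = 18.426 cm.
m_2 = -(18.426)/(30.595) = -0.6022.
Overall magnification: m = m_1 m_2 = -0.2868.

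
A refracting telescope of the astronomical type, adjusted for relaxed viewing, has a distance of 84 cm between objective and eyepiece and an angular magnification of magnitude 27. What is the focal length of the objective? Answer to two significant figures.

In normal adjustment the tube length equals f_obj + f_eye and |M| = f_obj/f_eye.
So f_obj = 27 f_eye and 27 f_eye + f_eye = 84 cm, giving f_eye = 84/28 = 3.000 cm and f_obj = 81.000 cm.

81 cm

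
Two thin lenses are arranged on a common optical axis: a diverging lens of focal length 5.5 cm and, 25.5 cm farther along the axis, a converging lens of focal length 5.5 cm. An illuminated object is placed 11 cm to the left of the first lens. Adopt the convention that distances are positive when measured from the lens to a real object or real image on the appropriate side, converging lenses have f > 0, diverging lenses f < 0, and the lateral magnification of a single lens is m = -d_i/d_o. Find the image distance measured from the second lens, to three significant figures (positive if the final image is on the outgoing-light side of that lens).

6.78 cm

Lens 1: 1/d_i1 = 1/f_1 - 1/d_o1 = 1/(-5.5) - 1/11 = -0.27273 cm^-1, so d_i1 = -3.667 cm.
With d_i1 < 0 the first image is virtual and lies on the object side; the object distance for lens 2 is d_o2 = 25.5 - (-3.667) = 29.167 cm.
Lens 2: 1/d_i2 = 1/f_2 - 1/d_o2 = 1/5.5 - 1/(29.167) = 0.14753 cm^-1, so d_i2 = 6.778 cm.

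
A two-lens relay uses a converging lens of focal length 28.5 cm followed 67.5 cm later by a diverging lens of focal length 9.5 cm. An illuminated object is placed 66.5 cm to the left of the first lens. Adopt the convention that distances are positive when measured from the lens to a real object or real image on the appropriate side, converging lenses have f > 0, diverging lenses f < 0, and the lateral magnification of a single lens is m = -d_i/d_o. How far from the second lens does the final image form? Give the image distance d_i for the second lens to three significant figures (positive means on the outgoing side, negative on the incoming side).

-6.17 cm

First lens: d_i1 = 1/(1/28.5 - 1/66.5) = 49.875 cm.
That image sits 17.625 cm in front of the second lens, so d_o2 = 17.625 cm.
Second lens: d_i2 = 1/(1/(-9.5) - 1/(17.625)) = -6.173 cm.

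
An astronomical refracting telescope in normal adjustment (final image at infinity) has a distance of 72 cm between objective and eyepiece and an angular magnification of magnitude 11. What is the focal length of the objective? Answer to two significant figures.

66 cm

In normal adjustment the tube length equals f_obj + f_eye and |M| = f_obj/f_eye.
So f_obj = 11 f_eye and 11 f_eye + f_eye = 72 cm, giving f_eye = 72/12 = 6.000 cm and f_obj = 66.000 cm.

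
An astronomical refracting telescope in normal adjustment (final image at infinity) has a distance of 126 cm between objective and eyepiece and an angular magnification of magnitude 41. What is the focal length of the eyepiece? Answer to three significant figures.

3.00 cm

In normal adjustment the tube length equals f_obj + f_eye and |M| = f_obj/f_eye.
So f_obj = 41 f_eye and 41 f_eye + f_eye = 126 cm, giving f_eye = 126/42 = 3.000 cm and f_obj = 123.000 cm.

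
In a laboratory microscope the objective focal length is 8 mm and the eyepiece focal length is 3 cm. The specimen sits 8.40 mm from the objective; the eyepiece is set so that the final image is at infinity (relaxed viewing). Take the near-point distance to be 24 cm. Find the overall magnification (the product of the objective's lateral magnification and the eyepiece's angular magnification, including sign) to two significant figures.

-160

Convert to cm: f_obj = 8 mm = 0.8 cm; d_o = 8.40 mm = 0.84 cm.
Objective: 1/d_i = 1/f_obj - 1/d_o = 1/0.8 - 1/0.84 = 0.05952 cm^-1, so d_i = 16.800 cm.
m_obj = -d_i/d_o = -16.800/0.84 = -20.000.
Eyepiece angular magnification (image at infinity): M_eye = D/f_e = 24/3 = 8.000.
Overall M = m_obj x M_eye = (-20.000)(8.000) = -160.00.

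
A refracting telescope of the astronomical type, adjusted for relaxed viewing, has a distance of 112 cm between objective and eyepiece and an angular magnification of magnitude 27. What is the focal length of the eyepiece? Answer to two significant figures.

In normal adjustment the tube length equals f_obj + f_eye and |M| = f_obj/f_eye.
So f_obj = 27 f_eye and 27 f_eye + f_eye = 112 cm, giving f_eye = 112/28 = 4.000 cm and f_obj = 108.000 cm.

4.0 cm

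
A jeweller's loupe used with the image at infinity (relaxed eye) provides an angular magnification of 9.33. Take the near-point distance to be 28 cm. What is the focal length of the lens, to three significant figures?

For the image at infinity, M = D/f.
f = D/M = 28/9.33 = 3.001 cm.

3.00 cm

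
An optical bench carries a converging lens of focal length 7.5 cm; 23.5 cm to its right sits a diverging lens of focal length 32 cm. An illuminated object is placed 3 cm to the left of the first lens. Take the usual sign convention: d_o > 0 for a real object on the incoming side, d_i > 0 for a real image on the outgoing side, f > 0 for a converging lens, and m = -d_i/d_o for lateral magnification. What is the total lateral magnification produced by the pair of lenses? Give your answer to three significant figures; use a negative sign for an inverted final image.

0.882

Applying the thin-lens equation to the first lens, 1/7.5 = 1/3 + 1/d_i1, which gives d_i1 = -5.000 cm.
Its lateral magnification is m_1 = -d_i1/d_o1 = -(-5.000)/3 = 1.6667.
With d_i1 < 0 the first image is virtual and lies on the object side; the object distance for lens 2 is d_o2 = 23.5 - (-5.000) = 28.500 cm.
Applying the thin-lens equation again with f_2 = -32 cm and d_o2 = 28.500 cm gives d_i2 = -15.074 cm.
m_2 = -(-15.074)/(28.500) = 0.5289.
Overall magnification: m = m_1 m_2 = 0.8815.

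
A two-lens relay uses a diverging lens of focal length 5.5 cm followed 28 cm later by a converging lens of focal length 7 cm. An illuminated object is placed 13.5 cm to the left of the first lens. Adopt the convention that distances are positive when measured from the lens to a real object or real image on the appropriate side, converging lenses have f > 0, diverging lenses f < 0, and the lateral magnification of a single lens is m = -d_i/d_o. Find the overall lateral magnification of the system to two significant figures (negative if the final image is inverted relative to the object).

-0.081

Applying the thin-lens equation to the first lens, 1/(-5.5) = 1/13.5 + 1/d_i1, which gives d_i1 = -3.908 cm.
Its lateral magnification is m_1 = -d_i1/d_o1 = -(-3.908)/13.5 = 0.2895.
The intermediate image is virtual, 3.908 cm to the left of lens 1, so d_o2 = L - d_i1 = 28 - (-3.908) = 31.908 cm.
Applying the thin-lens equation again with f_2 = 7 cm and d_o2 = 31.908 cm gives d_i2 = 8.967 cm.
m_2 = -(8.967)/(31.908) = -0.2810.
The system's lateral magnification is m_1 m_2 = (0.2895)(-0.2810) = -0.0814.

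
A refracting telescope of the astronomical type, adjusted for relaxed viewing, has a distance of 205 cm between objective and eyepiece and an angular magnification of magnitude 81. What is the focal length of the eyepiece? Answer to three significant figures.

In normal adjustment the tube length equals f_obj + f_eye and |M| = f_obj/f_eye.
So f_obj = 81 f_eye and 81 f_eye + f_eye = 205 cm, giving f_eye = 205/82 = 2.500 cm and f_obj = 202.500 cm.

2.50 cm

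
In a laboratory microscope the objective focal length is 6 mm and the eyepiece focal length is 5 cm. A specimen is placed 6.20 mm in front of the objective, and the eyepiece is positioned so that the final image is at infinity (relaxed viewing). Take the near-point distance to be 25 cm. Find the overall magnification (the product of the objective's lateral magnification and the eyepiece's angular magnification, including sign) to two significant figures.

Convert to cm: f_obj = 6 mm = 0.6 cm; d_o = 6.20 mm = 0.62 cm.
Objective: 1/d_i = 1/f_obj - 1/d_o = 1/0.6 - 1/0.62 = 0.05376 cm^-1, so d_i = 18.600 cm.
m_obj = -d_i/d_o = -18.600/0.62 = -30.000.
Eyepiece angular magnification (image at infinity): M_eye = D/f_e = 25/5 = 5.000.
Overall M = m_obj x M_eye = (-30.000)(5.000) = -150.00.

-150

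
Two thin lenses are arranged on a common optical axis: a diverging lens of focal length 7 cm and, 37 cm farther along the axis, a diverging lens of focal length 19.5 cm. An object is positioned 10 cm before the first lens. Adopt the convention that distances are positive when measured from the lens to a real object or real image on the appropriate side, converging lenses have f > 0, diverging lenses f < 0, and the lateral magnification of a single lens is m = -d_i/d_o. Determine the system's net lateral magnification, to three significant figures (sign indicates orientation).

Lens 1: 1/d_i1 = 1/f_1 - 1/d_o1 = 1/(-7) - 1/10 = -0.24286 cm^-1, so d_i1 = -4.118 cm.
m_1 = -(-4.118)/10 = 0.4118.
With d_i1 < 0 the first image is virtual and lies on the object side; the object distance for lens 2 is d_o2 = 37 - (-4.118) = 41.118 cm.
Lens 2: 1/d_i2 = 1/f_2 - 1/d_o2 = 1/(-19.5) - 1/(41.118) = -0.07560 cm^-1, so d_i2 = -13.227 cm.
m_2 = -(-13.227)/(41.118) = 0.3217.
The system's lateral magnification is m_1 m_2 = (0.4118)(0.3217) = 0.1325.

0.132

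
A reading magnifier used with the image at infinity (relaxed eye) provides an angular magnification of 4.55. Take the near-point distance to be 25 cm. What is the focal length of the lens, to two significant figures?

For the image at infinity, M = D/f.
f = D/M = 25/4.55 = 5.495 cm.

5.5 cm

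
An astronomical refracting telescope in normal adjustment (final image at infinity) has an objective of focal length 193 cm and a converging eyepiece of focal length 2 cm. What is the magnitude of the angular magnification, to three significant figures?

96.5

|M| = f_obj/|f_eye| = 193/2 = 96.500.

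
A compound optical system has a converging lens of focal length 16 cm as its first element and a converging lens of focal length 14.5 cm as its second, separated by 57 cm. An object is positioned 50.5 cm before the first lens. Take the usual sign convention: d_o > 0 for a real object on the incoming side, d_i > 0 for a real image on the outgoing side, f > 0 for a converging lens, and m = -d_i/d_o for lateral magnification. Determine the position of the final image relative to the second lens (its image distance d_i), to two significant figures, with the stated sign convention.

Lens 1: 1/d_i1 = 1/f_1 - 1/d_o1 = 1/16 - 1/50.5 = 0.04270 cm^-1, so d_i1 = 23.420 cm.
Object distance for lens 2: d_o2 = 57 - 23.420 = 33.580 cm.
Lens 2: 1/d_i2 = 1/f_2 - 1/d_o2 = 1/14.5 - 1/(33.580) = 0.03919 cm^-1, so d_i2 = 25.520 cm.

26 cm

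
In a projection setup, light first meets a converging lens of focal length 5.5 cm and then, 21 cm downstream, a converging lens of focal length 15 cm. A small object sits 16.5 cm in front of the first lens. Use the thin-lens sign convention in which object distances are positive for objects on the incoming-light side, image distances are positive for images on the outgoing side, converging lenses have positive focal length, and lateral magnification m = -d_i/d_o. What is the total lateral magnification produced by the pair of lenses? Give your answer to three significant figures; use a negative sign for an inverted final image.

Lens 1: 1/d_i1 = 1/f_1 - 1/d_o1 = 1/5.5 - 1/16.5 = 0.12121 cm^-1, so d_i1 = 8.250 cm.
m_1 = -(8.250)/16.5 = -0.5000.
Object distance for lens 2: d_o2 = 21 - 8.250 = 12.750 cm.
Lens 2: 1/d_i2 = 1/f_2 - 1/d_o2 = 1/15 - 1/(12.750) = -0.01176 cm^-1, so d_i2 = -85.000 cm.
m_2 = -(-85.000)/(12.750) = 6.6667.
Total m = m_1 x m_2 = (-0.5000)(6.6667) = -3.3333.

-3.33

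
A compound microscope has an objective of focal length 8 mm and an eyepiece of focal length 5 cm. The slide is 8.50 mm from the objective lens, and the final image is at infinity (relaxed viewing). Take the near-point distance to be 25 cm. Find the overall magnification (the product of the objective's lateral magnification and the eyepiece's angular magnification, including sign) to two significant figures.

Convert to cm: f_obj = 8 mm = 0.8 cm; d_o = 8.50 mm = 0.85 cm.
Objective: 1/d_i = 1/f_obj - 1/d_o = 1/0.8 - 1/0.85 = 0.07353 cm^-1, so d_i = 13.600 cm.
m_obj = -d_i/d_o = -13.600/0.85 = -16.000.
Eyepiece angular magnification (image at infinity): M_eye = D/f_e = 25/5 = 5.000.
Overall M = m_obj x M_eye = (-16.000)(5.000) = -80.00.

-80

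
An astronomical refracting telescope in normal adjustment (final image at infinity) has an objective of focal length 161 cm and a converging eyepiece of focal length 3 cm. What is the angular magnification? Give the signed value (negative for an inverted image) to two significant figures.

M = -f_obj/f_eye = -161/(3) = -53.667.

-54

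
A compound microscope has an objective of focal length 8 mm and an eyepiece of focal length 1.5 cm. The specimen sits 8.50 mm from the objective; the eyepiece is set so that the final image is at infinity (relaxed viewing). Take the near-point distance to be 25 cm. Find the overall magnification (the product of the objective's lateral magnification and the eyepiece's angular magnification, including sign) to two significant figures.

-270

Convert to cm: f_obj = 8 mm = 0.8 cm; d_o = 8.50 mm = 0.85 cm.
Objective: 1/d_i = 1/f_obj - 1/d_o = 1/0.8 - 1/0.85 = 0.07353 cm^-1, so d_i = 13.600 cm.
m_obj = -d_i/d_o = -13.600/0.85 = -16.000.
Eyepiece angular magnification (image at infinity): M_eye = D/f_e = 25/1.5 = 16.667.
Overall M = m_obj x M_eye = (-16.000)(16.667) = -266.67.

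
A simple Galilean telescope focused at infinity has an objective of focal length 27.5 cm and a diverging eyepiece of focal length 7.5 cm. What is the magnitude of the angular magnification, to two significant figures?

|M| = f_obj/|f_eye| = 27.5/7.5 = 3.667.

3.7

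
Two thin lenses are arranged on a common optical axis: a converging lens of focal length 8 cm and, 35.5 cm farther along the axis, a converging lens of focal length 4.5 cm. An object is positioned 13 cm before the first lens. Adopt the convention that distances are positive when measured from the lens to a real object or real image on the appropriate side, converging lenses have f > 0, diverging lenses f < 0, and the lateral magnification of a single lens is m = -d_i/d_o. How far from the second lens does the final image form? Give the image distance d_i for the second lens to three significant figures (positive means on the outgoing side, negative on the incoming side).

First lens: d_i1 = 1/(1/8 - 1/13) = 20.800 cm.
Object distance for lens 2: d_o2 = 35.5 - 20.800 = 14.700 cm.
Second lens: d_i2 = 1/(1/4.5 - 1/(14.700)) = 6.485 cm.

6.49 cm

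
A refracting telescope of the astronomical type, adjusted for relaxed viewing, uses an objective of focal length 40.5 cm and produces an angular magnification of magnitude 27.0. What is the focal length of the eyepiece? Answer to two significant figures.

|M| = f_obj/f_eye, so f_eye = f_obj/|M| = 40.5/27.0 = 1.500 cm.

1.5 cm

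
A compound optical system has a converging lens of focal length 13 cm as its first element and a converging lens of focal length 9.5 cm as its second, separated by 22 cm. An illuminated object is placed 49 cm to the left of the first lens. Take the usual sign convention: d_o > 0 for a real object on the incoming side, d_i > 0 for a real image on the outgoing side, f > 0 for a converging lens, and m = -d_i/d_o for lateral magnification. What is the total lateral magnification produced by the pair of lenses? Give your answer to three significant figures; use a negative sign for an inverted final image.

Lens 1: 1/d_i1 = 1/f_1 - 1/d_o1 = 1/13 - 1/49 = 0.05651 cm^-1, so d_i1 = 17.694 cm.
m_1 = -(17.694)/49 = -0.3611.
The intermediate image is 17.694 cm to the right of lens 1, so d_o2 = L - d_i1 = 22 - 17.694 = 4.306 cm.
Lens 2: 1/d_i2 = 1/f_2 - 1/d_o2 = 1/9.5 - 1/(4.306) = -0.12699 cm^-1, so d_i2 = -7.874 cm.
m_2 = -(-7.874)/(4.306) = 1.8289.
Overall magnification: m = m_1 m_2 = -0.6604.

-0.660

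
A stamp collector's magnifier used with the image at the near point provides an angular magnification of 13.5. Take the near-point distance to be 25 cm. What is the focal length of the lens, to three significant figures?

2.00 cm

For the image at the near point, M = 1 + D/f.
f = D/(M - 1) = 25/(13.5 - 1) = 2.000 cm.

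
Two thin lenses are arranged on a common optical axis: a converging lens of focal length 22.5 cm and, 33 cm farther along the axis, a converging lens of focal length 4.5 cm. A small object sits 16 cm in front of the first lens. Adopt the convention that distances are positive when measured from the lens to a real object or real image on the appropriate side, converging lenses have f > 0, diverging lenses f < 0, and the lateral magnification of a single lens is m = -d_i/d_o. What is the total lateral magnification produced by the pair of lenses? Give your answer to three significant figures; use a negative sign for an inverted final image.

-0.186

Lens 1: 1/d_i1 = 1/f_1 - 1/d_o1 = 1/22.5 - 1/16 = -0.01806 cm^-1, so d_i1 = -55.385 cm.
m_1 = -(-55.385)/16 = 3.4615.
The intermediate image is virtual, 55.385 cm to the left of lens 1, so d_o2 = L - d_i1 = 33 - (-55.385) = 88.385 cm.
Lens 2: 1/d_i2 = 1/f_2 - 1/d_o2 = 1/4.5 - 1/(88.385) = 0.21091 cm^-1, so d_i2 = 4.741 cm.
m_2 = -(4.741)/(88.385) = -0.0536.
Total m = m_1 x m_2 = (3.4615)(-0.0536) = -0.1857.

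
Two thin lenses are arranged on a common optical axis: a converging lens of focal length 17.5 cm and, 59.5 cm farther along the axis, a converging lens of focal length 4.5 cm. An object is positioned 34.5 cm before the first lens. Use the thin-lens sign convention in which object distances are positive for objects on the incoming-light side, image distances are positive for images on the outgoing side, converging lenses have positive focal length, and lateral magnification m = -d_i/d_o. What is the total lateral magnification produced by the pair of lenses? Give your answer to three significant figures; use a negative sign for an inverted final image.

Lens 1: 1/d_i1 = 1/f_1 - 1/d_o1 = 1/17.5 - 1/34.5 = 0.02816 cm^-1, so d_i1 = 35.515 cm.
m_1 = -(35.515)/34.5 = -1.0294.
Object distance for lens 2: d_o2 = 59.5 - 35.515 = 23.985 cm.
Lens 2: 1/d_i2 = 1/f_2 - 1/d_o2 = 1/4.5 - 1/(23.985) = 0.18053 cm^-1, so d_i2 = 5.539 cm.
m_2 = -(5.539)/(23.985) = -0.2309.
Overall magnification: m = m_1 m_2 = 0.2377.

0.238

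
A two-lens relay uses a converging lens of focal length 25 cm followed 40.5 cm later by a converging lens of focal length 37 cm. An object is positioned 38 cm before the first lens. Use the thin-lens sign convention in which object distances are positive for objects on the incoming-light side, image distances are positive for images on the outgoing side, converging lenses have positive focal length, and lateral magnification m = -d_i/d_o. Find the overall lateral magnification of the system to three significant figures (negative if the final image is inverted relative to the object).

-1.02

Applying the thin-lens equation to the first lens, 1/25 = 1/38 + 1/d_i1, which gives d_i1 = 73.077 cm.
Its lateral magnification is m_1 = -d_i1/d_o1 = -(73.077)/38 = -1.9231.
Since 73.077 cm > 40.5 cm, the first image lies past the second lens and serves as a virtual object: d_o2 = L - d_i1 = -32.577 cm.
Applying the thin-lens equation again with f_2 = 37 cm and d_o2 = -32.577 cm gives d_i2 = 17.324 cm.
m_2 = -(17.324)/(-32.577) = 0.5318.
Total m = m_1 x m_2 = (-1.9231)(0.5318) = -1.0227.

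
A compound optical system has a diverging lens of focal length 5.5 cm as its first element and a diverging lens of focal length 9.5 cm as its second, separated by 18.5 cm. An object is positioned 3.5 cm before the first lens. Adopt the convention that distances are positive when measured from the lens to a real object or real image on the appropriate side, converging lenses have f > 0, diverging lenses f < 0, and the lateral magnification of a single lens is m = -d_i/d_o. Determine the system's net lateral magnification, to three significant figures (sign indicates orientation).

0.193

First lens: d_i1 = 1/(1/(-5.5) - 1/3.5) = -2.139 cm.
m_1 = -(-2.139)/3.5 = 0.6111.
With d_i1 < 0 the first image is virtual and lies on the object side; the object distance for lens 2 is d_o2 = 18.5 - (-2.139) = 20.639 cm.
Second lens: d_i2 = 1/(1/(-9.5) - 1/(20.639)) = -6.506 cm.
m_2 = -(-6.506)/(20.639) = 0.3152.
The system's lateral magnification is m_1 m_2 = (0.6111)(0.3152) = 0.1926.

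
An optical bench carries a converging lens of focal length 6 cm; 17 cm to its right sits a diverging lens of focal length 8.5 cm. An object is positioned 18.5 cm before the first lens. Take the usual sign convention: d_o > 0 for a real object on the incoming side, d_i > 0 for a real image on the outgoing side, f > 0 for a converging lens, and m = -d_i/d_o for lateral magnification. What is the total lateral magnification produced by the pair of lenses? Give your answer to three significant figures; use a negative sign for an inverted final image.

Lens 1: 1/d_i1 = 1/f_1 - 1/d_o1 = 1/6 - 1/18.5 = 0.11261 cm^-1, so d_i1 = 8.880 cm.
m_1 = -(8.880)/18.5 = -0.4800.
That image sits 8.120 cm in front of the second lens, so d_o2 = 8.120 cm.
Lens 2: 1/d_i2 = 1/f_2 - 1/d_o2 = 1/(-8.5) - 1/(8.120) = -0.24080 cm^-1, so d_i2 = -4.153 cm.
m_2 = -(-4.153)/(8.120) = 0.5114.
Total m = m_1 x m_2 = (-0.4800)(0.5114) = -0.2455.

-0.245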